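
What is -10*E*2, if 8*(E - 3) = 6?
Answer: -75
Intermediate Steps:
E = 15/4 (E = 3 + (⅛)*6 = 3 + ¾ = 15/4 ≈ 3.7500)
-10*E*2 = -10*15/4*2 = -75/2*2 = -75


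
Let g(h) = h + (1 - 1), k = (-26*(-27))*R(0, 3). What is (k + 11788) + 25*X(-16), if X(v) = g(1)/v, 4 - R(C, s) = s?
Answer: 199815/16 ≈ 12488.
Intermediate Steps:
R(C, s) = 4 - s
k = 702 (k = (-26*(-27))*(4 - 1*3) = 702*(4 - 3) = 702*1 = 702)
g(h) = h (g(h) = h + 0 = h)
X(v) = 1/v
(k + 11788) + 25*X(-16) = (702 + 11788) + 25/(-16) = 12490 + 25*(-1/16) = 12490 - 25/16 = 199815/16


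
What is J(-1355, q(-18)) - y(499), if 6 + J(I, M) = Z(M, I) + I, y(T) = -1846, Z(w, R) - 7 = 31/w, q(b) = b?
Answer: 8825/18 ≈ 490.28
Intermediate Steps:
Z(w, R) = 7 + 31/w
J(I, M) = 1 + I + 31/M (J(I, M) = -6 + ((7 + 31/M) + I) = -6 + (7 + I + 31/M) = 1 + I + 31/M)
J(-1355, q(-18)) - y(499) = (1 - 1355 + 31/(-18)) - 1*(-1846) = (1 - 1355 + 31*(-1/18)) + 1846 = (1 - 1355 - 31/18) + 1846 = -24403/18 + 1846 = 8825/18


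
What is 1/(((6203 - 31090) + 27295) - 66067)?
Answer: -1/63659 ≈ -1.5709e-5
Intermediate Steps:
1/(((6203 - 31090) + 27295) - 66067) = 1/((-24887 + 27295) - 66067) = 1/(2408 - 66067) = 1/(-63659) = -1/63659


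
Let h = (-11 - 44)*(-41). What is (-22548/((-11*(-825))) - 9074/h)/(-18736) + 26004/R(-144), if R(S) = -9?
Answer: -10071055010761/3485598600 ≈ -2889.3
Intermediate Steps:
h = 2255 (h = -55*(-41) = 2255)
(-22548/((-11*(-825))) - 9074/h)/(-18736) + 26004/R(-144) = (-22548/((-11*(-825))) - 9074/2255)/(-18736) + 26004/(-9) = (-22548/9075 - 9074*1/2255)*(-1/18736) + 26004*(-⅑) = (-22548*1/9075 - 9074/2255)*(-1/18736) - 8668/3 = (-7516/3025 - 9074/2255)*(-1/18736) - 8668/3 = -807226/124025*(-1/18736) - 8668/3 = 403613/1161866200 - 8668/3 = -10071055010761/3485598600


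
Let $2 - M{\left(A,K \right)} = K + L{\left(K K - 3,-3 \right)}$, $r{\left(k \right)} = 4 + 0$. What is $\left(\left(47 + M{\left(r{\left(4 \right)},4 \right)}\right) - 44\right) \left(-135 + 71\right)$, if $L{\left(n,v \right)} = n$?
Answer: $768$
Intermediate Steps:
$r{\left(k \right)} = 4$
$M{\left(A,K \right)} = 5 - K - K^{2}$ ($M{\left(A,K \right)} = 2 - \left(K + \left(K K - 3\right)\right) = 2 - \left(K + \left(K^{2} - 3\right)\right) = 2 - \left(K + \left(-3 + K^{2}\right)\right) = 2 - \left(-3 + K + K^{2}\right) = 5 - K - K^{2}$)
$\left(\left(47 + M{\left(r{\left(4 \right)},4 \right)}\right) - 44\right) \left(-135 + 71\right) = \left(\left(47 - 15\right) - 44\right) \left(-135 + 71\right) = \left(\left(47 - 15\right) - 44\right) \left(-64\right) = \left(32 - 44\right) \left(-64\right) = \left(-12\right) \left(-64\right) = 768$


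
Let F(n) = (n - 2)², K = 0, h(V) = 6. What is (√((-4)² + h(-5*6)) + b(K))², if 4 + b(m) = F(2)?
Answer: (-4 + √22)² ≈ 0.47667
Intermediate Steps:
F(n) = (-2 + n)²
b(m) = -4 (b(m) = -4 + (-2 + 2)² = -4 + 0² = -4 + 0 = -4)
(√((-4)² + h(-5*6)) + b(K))² = (√((-4)² + 6) - 4)² = (√(16 + 6) - 4)² = (√22 - 4)² = (-4 + √22)²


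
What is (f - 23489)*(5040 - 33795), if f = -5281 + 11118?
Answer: 507583260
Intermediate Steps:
f = 5837
(f - 23489)*(5040 - 33795) = (5837 - 23489)*(5040 - 33795) = -17652*(-28755) = 507583260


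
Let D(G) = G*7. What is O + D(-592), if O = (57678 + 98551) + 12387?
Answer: 164472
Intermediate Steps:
D(G) = 7*G
O = 168616 (O = 156229 + 12387 = 168616)
O + D(-592) = 168616 + 7*(-592) = 168616 - 4144 = 164472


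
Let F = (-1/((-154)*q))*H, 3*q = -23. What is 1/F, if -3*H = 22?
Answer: 161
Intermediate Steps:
q = -23/3 (q = (⅓)*(-23) = -23/3 ≈ -7.6667)
H = -22/3 (H = -⅓*22 = -22/3 ≈ -7.3333)
F = 1/161 (F = -1/((-154)*(-23/3))*(-22/3) = -(-1)*(-3)/(154*23)*(-22/3) = -1*3/3542*(-22/3) = -3/3542*(-22/3) = 1/161 ≈ 0.0062112)
1/F = 1/(1/161) = 161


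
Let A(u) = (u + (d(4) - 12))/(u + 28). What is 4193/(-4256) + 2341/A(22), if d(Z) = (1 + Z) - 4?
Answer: 71159811/6688 ≈ 10640.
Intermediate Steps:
d(Z) = -3 + Z
A(u) = (-11 + u)/(28 + u) (A(u) = (u + ((-3 + 4) - 12))/(u + 28) = (u + (1 - 12))/(28 + u) = (u - 11)/(28 + u) = (-11 + u)/(28 + u))
4193/(-4256) + 2341/A(22) = 4193/(-4256) + 2341/(((-11 + 22)/(28 + 22))) = 4193*(-1/4256) + 2341/((11/50)) = -599/608 + 2341/(((1/50)*11)) = -599/608 + 2341/(11/50) = -599/608 + 2341*(50/11) = -599/608 + 117050/11 = 71159811/6688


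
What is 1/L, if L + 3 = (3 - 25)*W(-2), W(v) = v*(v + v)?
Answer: -1/179 ≈ -0.0055866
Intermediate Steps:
W(v) = 2*v² (W(v) = v*(2*v) = 2*v²)
L = -179 (L = -3 + (3 - 25)*(2*(-2)²) = -3 - 44*4 = -3 - 22*8 = -3 - 176 = -179)
1/L = 1/(-179) = -1/179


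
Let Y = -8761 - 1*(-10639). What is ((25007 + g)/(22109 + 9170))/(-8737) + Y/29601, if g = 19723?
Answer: 170634823088/2696499375141 ≈ 0.063280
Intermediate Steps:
Y = 1878 (Y = -8761 + 10639 = 1878)
((25007 + g)/(22109 + 9170))/(-8737) + Y/29601 = ((25007 + 19723)/(22109 + 9170))/(-8737) + 1878/29601 = (44730/31279)*(-1/8737) + 1878*(1/29601) = (44730*(1/31279))*(-1/8737) + 626/9867 = (44730/31279)*(-1/8737) + 626/9867 = -44730/273284623 + 626/9867 = 170634823088/2696499375141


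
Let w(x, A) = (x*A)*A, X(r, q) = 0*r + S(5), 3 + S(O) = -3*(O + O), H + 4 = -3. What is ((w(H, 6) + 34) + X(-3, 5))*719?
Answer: -180469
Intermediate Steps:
H = -7 (H = -4 - 3 = -7)
S(O) = -3 - 6*O (S(O) = -3 - 3*(O + O) = -3 - 6*O)
X(r, q) = -33 (X(r, q) = 0*r + (-3 - 6*5) = 0 + (-3 - 30) = 0 - 33 = -33)
w(x, A) = x*A**2 (w(x, A) = (A*x)*A = x*A**2)
((w(H, 6) + 34) + X(-3, 5))*719 = ((-7*6**2 + 34) - 33)*719 = ((-7*36 + 34) - 33)*719 = ((-252 + 34) - 33)*719 = (-218 - 33)*719 = -251*719 = -180469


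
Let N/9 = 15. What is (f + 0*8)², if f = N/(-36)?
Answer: 225/16 ≈ 14.063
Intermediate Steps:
N = 135 (N = 9*15 = 135)
f = -15/4 (f = 135/(-36) = 135*(-1/36) = -15/4 ≈ -3.7500)
(f + 0*8)² = (-15/4 + 0*8)² = (-15/4 + 0)² = (-15/4)² = 225/16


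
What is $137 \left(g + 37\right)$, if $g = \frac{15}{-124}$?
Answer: $\frac{626501}{124} \approx 5052.4$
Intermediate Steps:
$g = - \frac{15}{124}$ ($g = 15 \left(- \frac{1}{124}\right) = - \frac{15}{124} \approx -0.12097$)
$137 \left(g + 37\right) = 137 \left(- \frac{15}{124} + 37\right) = 137 \cdot \frac{4573}{124} = \frac{626501}{124}$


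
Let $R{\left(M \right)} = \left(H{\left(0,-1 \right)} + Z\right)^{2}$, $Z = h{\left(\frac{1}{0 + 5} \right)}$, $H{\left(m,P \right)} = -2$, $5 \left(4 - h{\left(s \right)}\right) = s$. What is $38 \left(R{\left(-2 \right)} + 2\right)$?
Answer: $\frac{138738}{625} \approx 221.98$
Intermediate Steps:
$h{\left(s \right)} = 4 - \frac{s}{5}$
$Z = \frac{99}{25}$ ($Z = 4 - \frac{1}{5 \left(0 + 5\right)} = 4 - \frac{1}{5 \cdot 5} = 4 - \frac{1}{25} = \frac{99}{25} \approx 3.96$)
$R{\left(M \right)} = \frac{2401}{625}$ ($R{\left(M \right)} = \left(-2 + \frac{99}{25}\right)^{2} = \left(\frac{49}{25}\right)^{2} = \frac{2401}{625}$)
$38 \left(R{\left(-2 \right)} + 2\right) = 38 \left(\frac{2401}{625} + 2\right) = 38 \cdot \frac{3651}{625} = \frac{138738}{625}$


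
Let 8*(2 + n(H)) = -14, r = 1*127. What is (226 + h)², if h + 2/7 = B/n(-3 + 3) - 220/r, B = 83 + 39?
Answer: 6517645609024/177822225 ≈ 36653.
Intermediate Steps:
r = 127
n(H) = -15/4 (n(H) = -2 + (⅛)*(-14) = -2 - 7/4 = -15/4)
B = 122
h = -460742/13335 (h = -2/7 + (122/(-15/4) - 220/127) = -2/7 + (122*(-4/15) - 220*1/127) = -2/7 + (-488/15 - 220/127) = -2/7 - 65276/1905 = -460742/13335 ≈ -34.551)
(226 + h)² = (226 - 460742/13335)² = (2552968/13335)² = 6517645609024/177822225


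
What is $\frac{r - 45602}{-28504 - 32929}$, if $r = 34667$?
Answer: $\frac{10935}{61433} \approx 0.178$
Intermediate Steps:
$\frac{r - 45602}{-28504 - 32929} = \frac{34667 - 45602}{-28504 - 32929} = - \frac{10935}{-61433} = \left(-10935\right) \left(- \frac{1}{61433}\right) = \frac{10935}{61433}$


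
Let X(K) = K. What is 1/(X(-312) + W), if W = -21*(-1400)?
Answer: 1/29088 ≈ 3.4378e-5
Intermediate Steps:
W = 29400
1/(X(-312) + W) = 1/(-312 + 29400) = 1/29088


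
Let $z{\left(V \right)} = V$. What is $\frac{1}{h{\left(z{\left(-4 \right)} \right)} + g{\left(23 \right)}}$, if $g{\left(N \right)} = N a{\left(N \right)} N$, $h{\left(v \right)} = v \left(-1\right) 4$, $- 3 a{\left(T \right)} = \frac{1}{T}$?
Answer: $\frac{3}{25} \approx 0.12$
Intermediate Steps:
$a{\left(T \right)} = - \frac{1}{3 T}$
$h{\left(v \right)} = - 4 v$ ($h{\left(v \right)} = - v 4 = - 4 v$)
$g{\left(N \right)} = - \frac{N}{3}$ ($g{\left(N \right)} = N \left(- \frac{1}{3 N}\right) N = - \frac{N}{3}$)
$\frac{1}{h{\left(z{\left(-4 \right)} \right)} + g{\left(23 \right)}} = \frac{1}{\left(-4\right) \left(-4\right) - \frac{23}{3}} = \frac{1}{16 - \frac{23}{3}} = \frac{1}{\frac{25}{3}} = \frac{3}{25}$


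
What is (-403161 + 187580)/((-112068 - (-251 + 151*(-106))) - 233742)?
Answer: 215581/329553 ≈ 0.65416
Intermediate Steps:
(-403161 + 187580)/((-112068 - (-251 + 151*(-106))) - 233742) = -215581/((-112068 - (-251 - 16006)) - 233742) = -215581/((-112068 - 1*(-16257)) - 233742) = -215581/((-112068 + 16257) - 233742) = -215581/(-95811 - 233742) = -215581/(-329553) = -215581*(-1/329553) = 215581/329553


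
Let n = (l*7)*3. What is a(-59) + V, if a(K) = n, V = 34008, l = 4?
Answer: 34092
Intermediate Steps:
n = 84 (n = (4*7)*3 = 28*3 = 84)
a(K) = 84
a(-59) + V = 84 + 34008 = 34092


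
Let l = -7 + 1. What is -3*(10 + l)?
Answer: -12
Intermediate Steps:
l = -6
-3*(10 + l) = -3*(10 - 6) = -3*4 = -12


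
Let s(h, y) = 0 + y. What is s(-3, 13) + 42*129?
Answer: 5431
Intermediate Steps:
s(h, y) = y
s(-3, 13) + 42*129 = 13 + 42*129 = 13 + 5418 = 5431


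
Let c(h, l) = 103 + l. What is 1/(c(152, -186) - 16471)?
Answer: -1/16554 ≈ -6.0408e-5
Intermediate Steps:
1/(c(152, -186) - 16471) = 1/((103 - 186) - 16471) = 1/(-83 - 16471) = 1/(-16554) = -1/16554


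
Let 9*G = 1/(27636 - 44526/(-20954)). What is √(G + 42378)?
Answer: √31979672027588836062345/868693905 ≈ 205.86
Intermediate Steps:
G = 10477/2606081715 (G = 1/(9*(27636 - 44526/(-20954))) = 1/(9*(27636 - 44526*(-1/20954))) = 1/(9*(27636 + 22263/10477)) = 1/(9*(289564635/10477)) = (⅑)*(10477/289564635) = 10477/2606081715 ≈ 4.0202e-6)
√(G + 42378) = √(10477/2606081715 + 42378) = √(110440530928747/2606081715) = √31979672027588836062345/868693905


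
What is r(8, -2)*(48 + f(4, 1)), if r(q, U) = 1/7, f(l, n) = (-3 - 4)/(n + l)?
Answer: 233/35 ≈ 6.6571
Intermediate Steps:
f(l, n) = -7/(l + n)
r(q, U) = ⅐
r(8, -2)*(48 + f(4, 1)) = (48 - 7/(4 + 1))/7 = (48 - 7/5)/7 = (⅐)*(233/5) = 233/35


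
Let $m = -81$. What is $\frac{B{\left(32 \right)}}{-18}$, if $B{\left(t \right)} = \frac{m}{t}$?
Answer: $\frac{9}{64} \approx 0.14063$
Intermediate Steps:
$B{\left(t \right)} = - \frac{81}{t}$
$\frac{B{\left(32 \right)}}{-18} = \frac{\left(-81\right) \frac{1}{32}}{-18} = \left(-81\right) \frac{1}{32} \left(- \frac{1}{18}\right) = \left(- \frac{81}{32}\right) \left(- \frac{1}{18}\right) = \frac{9}{64}$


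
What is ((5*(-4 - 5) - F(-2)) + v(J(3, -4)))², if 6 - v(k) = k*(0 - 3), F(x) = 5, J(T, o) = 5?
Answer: 841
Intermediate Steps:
v(k) = 6 + 3*k (v(k) = 6 - k*(0 - 3) = 6 - k*(-3) = 6 - (-3)*k = 6 + 3*k)
((5*(-4 - 5) - F(-2)) + v(J(3, -4)))² = ((5*(-4 - 5) - 1*5) + (6 + 3*5))² = ((5*(-9) - 5) + (6 + 15))² = ((-45 - 5) + 21)² = (-50 + 21)² = (-29)² = 841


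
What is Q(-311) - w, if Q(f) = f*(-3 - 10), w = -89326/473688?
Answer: 957604955/236844 ≈ 4043.2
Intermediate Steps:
w = -44663/236844 (w = -89326*1/473688 = -44663/236844 ≈ -0.18858)
Q(f) = -13*f (Q(f) = f*(-13) = -13*f)
Q(-311) - w = -13*(-311) - 1*(-44663/236844) = 4043 + 44663/236844 = 957604955/236844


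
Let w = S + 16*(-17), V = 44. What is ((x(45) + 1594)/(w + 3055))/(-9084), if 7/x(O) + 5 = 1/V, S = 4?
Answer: -174389/2772223326 ≈ -6.2906e-5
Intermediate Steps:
x(O) = -308/219 (x(O) = 7/(-5 + 1/44) = 7/(-219/44) = 7*(-44/219) = -308/219)
w = -268 (w = 4 + 16*(-17) = 4 - 272 = -268)
((x(45) + 1594)/(w + 3055))/(-9084) = ((-308/219 + 1594)/(-268 + 3055))/(-9084) = ((348778/219)/2787)*(-1/9084) = ((348778/219)*(1/2787))*(-1/9084) = (348778/610353)*(-1/9084) = -174389/2772223326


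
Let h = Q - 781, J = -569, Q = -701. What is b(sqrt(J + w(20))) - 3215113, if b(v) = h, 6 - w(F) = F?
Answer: -3216595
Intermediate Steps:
w(F) = 6 - F
h = -1482 (h = -701 - 781 = -1482)
b(v) = -1482
b(sqrt(J + w(20))) - 3215113 = -1482 - 3215113 = -3216595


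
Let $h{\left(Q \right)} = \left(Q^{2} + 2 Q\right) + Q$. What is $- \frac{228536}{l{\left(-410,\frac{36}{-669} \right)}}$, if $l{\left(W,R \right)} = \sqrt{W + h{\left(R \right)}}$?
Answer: $\frac{25481764 i \sqrt{20396774}}{10198387} \approx 11284.0 i$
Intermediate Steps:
$h{\left(Q \right)} = Q^{2} + 3 Q$
$l{\left(W,R \right)} = \sqrt{W + R \left(3 + R\right)}$
$- \frac{228536}{l{\left(-410,\frac{36}{-669} \right)}} = - \frac{228536}{\sqrt{-410 + \frac{36}{-669} \left(3 + \frac{36}{-669}\right)}} = - \frac{228536}{\sqrt{-410 + 36 \left(- \frac{1}{669}\right) \left(3 + 36 \left(- \frac{1}{669}\right)\right)}} = - \frac{228536}{\sqrt{-410 - \frac{12 \left(3 - \frac{12}{223}\right)}{223}}} = - \frac{228536}{\sqrt{-410 - \frac{7884}{49729}}} = - \frac{228536}{\sqrt{- \frac{20396774}{49729}}} = - \frac{228536}{\frac{1}{223} i \sqrt{20396774}} = - 228536 \left(- \frac{223 i \sqrt{20396774}}{20396774}\right) = \frac{25481764 i \sqrt{20396774}}{10198387}$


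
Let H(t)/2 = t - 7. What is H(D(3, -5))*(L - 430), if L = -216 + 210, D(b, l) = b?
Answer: 3488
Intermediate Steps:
H(t) = -14 + 2*t (H(t) = 2*(t - 7) = 2*(-7 + t) = -14 + 2*t)
L = -6
H(D(3, -5))*(L - 430) = (-14 + 2*3)*(-6 - 430) = (-14 + 6)*(-436) = -8*(-436) = 3488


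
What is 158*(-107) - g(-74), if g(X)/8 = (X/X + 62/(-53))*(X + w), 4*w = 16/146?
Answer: -65798114/3869 ≈ -17007.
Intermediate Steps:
w = 2/73 (w = (16/146)/4 = (16*(1/146))/4 = (¼)*(8/73) = 2/73 ≈ 0.027397)
g(X) = -144/3869 - 72*X/53 (g(X) = 8*((X/X + 62/(-53))*(X + 2/73)) = 8*((1 + 62*(-1/53))*(2/73 + X)) = 8*((1 - 62/53)*(2/73 + X)) = 8*(-9*(2/73 + X)/53) = 8*(-18/3869 - 9*X/53) = -144/3869 - 72*X/53)
158*(-107) - g(-74) = 158*(-107) - (-144/3869 - 72/53*(-74)) = -16906 - (-144/3869 + 5328/53) = -16906 - 1*388800/3869 = -16906 - 388800/3869 = -65798114/3869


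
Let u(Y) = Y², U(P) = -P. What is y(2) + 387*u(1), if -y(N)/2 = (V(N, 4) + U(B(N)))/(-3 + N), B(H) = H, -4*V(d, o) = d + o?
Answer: 380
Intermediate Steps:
V(d, o) = -d/4 - o/4 (V(d, o) = -(d + o)/4 = -d/4 - o/4)
y(N) = -2*(-1 - 5*N/4)/(-3 + N) (y(N) = -2*((-N/4 - ¼*4) - N)/(-3 + N) = -2*((-N/4 - 1) - N)/(-3 + N) = -2*((-1 - N/4) - N)/(-3 + N) = -2*(-1 - 5*N/4)/(-3 + N))
y(2) + 387*u(1) = (4 + 5*2)/(2*(-3 + 2)) + 387*1² = (½)*(4 + 10)/(-1) + 387*1 = (½)*(-1)*14 + 387 = -7 + 387 = 380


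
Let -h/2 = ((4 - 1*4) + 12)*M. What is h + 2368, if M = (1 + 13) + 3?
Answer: 1960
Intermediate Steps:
M = 17 (M = 14 + 3 = 17)
h = -408 (h = -2*((4 - 1*4) + 12)*17 = -2*((4 - 4) + 12)*17 = -2*(0 + 12)*17 = -24*17 = -2*204 = -408)
h + 2368 = -408 + 2368 = 1960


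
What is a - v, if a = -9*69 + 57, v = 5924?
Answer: -6488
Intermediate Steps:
a = -564 (a = -621 + 57 = -564)
a - v = -564 - 1*5924 = -564 - 5924 = -6488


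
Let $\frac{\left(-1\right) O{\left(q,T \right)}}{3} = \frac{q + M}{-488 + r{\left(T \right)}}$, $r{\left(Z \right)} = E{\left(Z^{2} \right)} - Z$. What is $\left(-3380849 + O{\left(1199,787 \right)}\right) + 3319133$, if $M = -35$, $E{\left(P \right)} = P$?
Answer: $- \frac{19073146398}{309047} \approx -61716.0$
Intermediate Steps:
$r{\left(Z \right)} = Z^{2} - Z$
$O{\left(q,T \right)} = - \frac{3 \left(-35 + q\right)}{-488 + T \left(-1 + T\right)}$ ($O{\left(q,T \right)} = - 3 \frac{q - 35}{-488 + T \left(-1 + T\right)} = - 3 \frac{-35 + q}{-488 + T \left(-1 + T\right)} = - \frac{3 \left(-35 + q\right)}{-488 + T \left(-1 + T\right)}$)
$\left(-3380849 + O{\left(1199,787 \right)}\right) + 3319133 = \left(-3380849 + \frac{3 \left(-35 + 1199\right)}{488 + 787 - 787^{2}}\right) + 3319133 = \left(-3380849 + 3 \frac{1}{488 + 787 - 619369} \cdot 1164\right) + 3319133 = \left(-3380849 + 3 \frac{1}{-618094} \cdot 1164\right) + 3319133 = \left(-3380849 + 3 \left(- \frac{1}{618094}\right) 1164\right) + 3319133 = \left(-3380849 - \frac{1746}{309047}\right) + 3319133 = - \frac{1044841242649}{309047} + 3319133 = - \frac{19073146398}{309047}$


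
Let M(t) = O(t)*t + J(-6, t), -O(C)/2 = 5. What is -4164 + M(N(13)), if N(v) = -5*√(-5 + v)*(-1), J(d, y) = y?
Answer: -4164 - 90*√2 ≈ -4291.3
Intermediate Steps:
O(C) = -10 (O(C) = -2*5 = -10)
N(v) = 5*√(-5 + v)
M(t) = -9*t (M(t) = -10*t + t = -9*t)
-4164 + M(N(13)) = -4164 - 45*√(-5 + 13) = -4164 - 45*√8 = -4164 - 45*2*√2 = -4164 - 90*√2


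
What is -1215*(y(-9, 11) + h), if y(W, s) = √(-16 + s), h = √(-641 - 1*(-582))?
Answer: 1215*I*(-√5 - √59) ≈ -12049.0*I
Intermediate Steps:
h = I*√59 (h = √(-641 + 582) = √(-59) = I*√59 ≈ 7.6811*I)
-1215*(y(-9, 11) + h) = -1215*(√(-16 + 11) + I*√59) = -1215*(√(-5) + I*√59) = -1215*(I*√5 + I*√59) = -1215*I*√5 - 1215*I*√59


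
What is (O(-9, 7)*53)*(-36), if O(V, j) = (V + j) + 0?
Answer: 3816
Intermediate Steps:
O(V, j) = V + j
(O(-9, 7)*53)*(-36) = ((-9 + 7)*53)*(-36) = -2*53*(-36) = -106*(-36) = 3816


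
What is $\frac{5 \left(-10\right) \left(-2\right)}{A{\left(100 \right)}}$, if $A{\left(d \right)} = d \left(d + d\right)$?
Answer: $\frac{1}{200} \approx 0.005$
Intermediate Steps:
$A{\left(d \right)} = 2 d^{2}$ ($A{\left(d \right)} = d 2 d = 2 d^{2}$)
$\frac{5 \left(-10\right) \left(-2\right)}{A{\left(100 \right)}} = \frac{5 \left(-10\right) \left(-2\right)}{2 \cdot 100^{2}} = \frac{\left(-50\right) \left(-2\right)}{2 \cdot 10000} = \frac{100}{20000} = 100 \cdot \frac{1}{20000} = \frac{1}{200}$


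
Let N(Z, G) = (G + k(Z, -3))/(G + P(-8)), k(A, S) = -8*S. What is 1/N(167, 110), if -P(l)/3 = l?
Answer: 1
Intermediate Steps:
P(l) = -3*l
N(Z, G) = 1 (N(Z, G) = (G - 8*(-3))/(G - 3*(-8)) = (G + 24)/(G + 24) = (24 + G)/(24 + G) = 1)
1/N(167, 110) = 1/1 = 1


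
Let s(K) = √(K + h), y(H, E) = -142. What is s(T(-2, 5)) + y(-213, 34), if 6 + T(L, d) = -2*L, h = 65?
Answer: -142 + 3*√7 ≈ -134.06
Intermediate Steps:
T(L, d) = -6 - 2*L
s(K) = √(65 + K) (s(K) = √(K + 65) = √(65 + K))
s(T(-2, 5)) + y(-213, 34) = √(65 + (-6 - 2*(-2))) - 142 = √(65 + (-6 + 4)) - 142 = √(65 - 2) - 142 = √63 - 142 = 3*√7 - 142 = -142 + 3*√7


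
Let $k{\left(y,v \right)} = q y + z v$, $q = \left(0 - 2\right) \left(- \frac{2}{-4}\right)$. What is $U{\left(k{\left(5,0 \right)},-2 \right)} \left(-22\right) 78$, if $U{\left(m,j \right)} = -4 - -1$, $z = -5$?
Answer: $5148$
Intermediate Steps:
$q = -1$ ($q = - 2 \left(\left(-2\right) \left(- \frac{1}{4}\right)\right) = \left(-2\right) \frac{1}{2} = -1$)
$k{\left(y,v \right)} = - y - 5 v$
$U{\left(m,j \right)} = -3$ ($U{\left(m,j \right)} = -4 + 1 = -3$)
$U{\left(k{\left(5,0 \right)},-2 \right)} \left(-22\right) 78 = \left(-3\right) \left(-22\right) 78 = 66 \cdot 78 = 5148$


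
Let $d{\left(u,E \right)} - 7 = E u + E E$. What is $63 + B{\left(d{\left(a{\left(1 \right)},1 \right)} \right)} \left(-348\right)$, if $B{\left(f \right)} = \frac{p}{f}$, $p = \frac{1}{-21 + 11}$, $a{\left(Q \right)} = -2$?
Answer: $\frac{344}{5} \approx 68.8$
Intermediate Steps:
$p = - \frac{1}{10}$ ($p = \frac{1}{-10} = - \frac{1}{10} \approx -0.1$)
$d{\left(u,E \right)} = 7 + E^{2} + E u$ ($d{\left(u,E \right)} = 7 + \left(E u + E E\right) = 7 + \left(E u + E^{2}\right) = 7 + \left(E^{2} + E u\right) = 7 + E^{2} + E u$)
$B{\left(f \right)} = - \frac{1}{10 f}$
$63 + B{\left(d{\left(a{\left(1 \right)},1 \right)} \right)} \left(-348\right) = 63 + - \frac{1}{10 \left(7 + 1^{2} + 1 \left(-2\right)\right)} \left(-348\right) = 63 + - \frac{1}{10 \left(7 + 1 - 2\right)} \left(-348\right) = 63 + - \frac{1}{10 \cdot 6} \left(-348\right) = 63 + \left(- \frac{1}{10}\right) \frac{1}{6} \left(-348\right) = 63 - - \frac{29}{5} = 63 + \frac{29}{5} = \frac{344}{5}$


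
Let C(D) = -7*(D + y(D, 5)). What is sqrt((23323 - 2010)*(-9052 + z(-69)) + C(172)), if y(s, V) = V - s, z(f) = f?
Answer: 2*I*sqrt(48598977) ≈ 13943.0*I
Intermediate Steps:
C(D) = -35 (C(D) = -7*(D + (5 - D)) = -7*5 = -35)
sqrt((23323 - 2010)*(-9052 + z(-69)) + C(172)) = sqrt((23323 - 2010)*(-9052 - 69) - 35) = sqrt(21313*(-9121) - 35) = sqrt(-194395873 - 35) = sqrt(-194395908) = 2*I*sqrt(48598977)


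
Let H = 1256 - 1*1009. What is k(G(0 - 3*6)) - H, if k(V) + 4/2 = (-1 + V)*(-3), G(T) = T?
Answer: -192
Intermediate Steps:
k(V) = 1 - 3*V (k(V) = -2 + (-1 + V)*(-3) = -2 + (3 - 3*V) = 1 - 3*V)
H = 247 (H = 1256 - 1009 = 247)
k(G(0 - 3*6)) - H = (1 - 3*(0 - 3*6)) - 1*247 = (1 - 3*(0 - 18)) - 247 = (1 - 3*(-18)) - 247 = (1 + 54) - 247 = 55 - 247 = -192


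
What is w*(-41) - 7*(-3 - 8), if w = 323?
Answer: -13166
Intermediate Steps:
w*(-41) - 7*(-3 - 8) = 323*(-41) - 7*(-3 - 8) = -13243 - 7*(-11) = -13243 + 77 = -13166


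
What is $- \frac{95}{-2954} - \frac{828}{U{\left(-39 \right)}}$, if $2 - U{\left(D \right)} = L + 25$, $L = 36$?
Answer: $\frac{2451517}{174286} \approx 14.066$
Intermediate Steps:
$U{\left(D \right)} = -59$ ($U{\left(D \right)} = 2 - \left(36 + 25\right) = 2 - 61 = -59$)
$- \frac{95}{-2954} - \frac{828}{U{\left(-39 \right)}} = - \frac{95}{-2954} - \frac{828}{-59} = \left(-95\right) \left(- \frac{1}{2954}\right) - - \frac{828}{59} = \frac{95}{2954} + \frac{828}{59} = \frac{2451517}{174286}$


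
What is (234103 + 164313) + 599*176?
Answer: 503840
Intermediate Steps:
(234103 + 164313) + 599*176 = 398416 + 105424 = 503840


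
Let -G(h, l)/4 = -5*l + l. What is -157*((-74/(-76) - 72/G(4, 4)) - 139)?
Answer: 3320707/152 ≈ 21847.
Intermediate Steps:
G(h, l) = 16*l (G(h, l) = -4*(-5*l + l) = -(-16)*l = 16*l)
-157*((-74/(-76) - 72/G(4, 4)) - 139) = -157*((-74/(-76) - 72/(16*4)) - 139) = -157*((-74*(-1/76) - 72/64) - 139) = -157*((37/38 - 72*1/64) - 139) = -157*((37/38 - 9/8) - 139) = -157*(-23/152 - 139) = -157*(-21151/152) = 3320707/152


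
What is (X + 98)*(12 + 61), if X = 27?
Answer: 9125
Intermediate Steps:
(X + 98)*(12 + 61) = (27 + 98)*(12 + 61) = 125*73 = 9125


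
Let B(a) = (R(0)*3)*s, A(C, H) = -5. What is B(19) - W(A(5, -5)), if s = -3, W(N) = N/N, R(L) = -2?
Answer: 17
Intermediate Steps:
W(N) = 1
B(a) = 18 (B(a) = -2*3*(-3) = -6*(-3) = 18)
B(19) - W(A(5, -5)) = 18 - 1*1 = 18 - 1 = 17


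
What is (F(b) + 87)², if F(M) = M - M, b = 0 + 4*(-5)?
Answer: 7569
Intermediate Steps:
b = -20 (b = 0 - 20 = -20)
F(M) = 0
(F(b) + 87)² = (0 + 87)² = 87² = 7569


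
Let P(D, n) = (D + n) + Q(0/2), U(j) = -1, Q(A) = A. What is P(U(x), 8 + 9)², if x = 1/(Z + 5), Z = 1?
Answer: 256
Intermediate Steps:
x = ⅙ (x = 1/(1 + 5) = 1/6 = ⅙ ≈ 0.16667)
P(D, n) = D + n (P(D, n) = (D + n) + 0/2 = (D + n) + 0*(½) = (D + n) + 0 = D + n)
P(U(x), 8 + 9)² = (-1 + (8 + 9))² = (-1 + 17)² = 16² = 256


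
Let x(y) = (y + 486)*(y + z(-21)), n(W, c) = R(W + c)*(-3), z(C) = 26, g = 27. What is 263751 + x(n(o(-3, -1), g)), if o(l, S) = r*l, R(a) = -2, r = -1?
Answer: 279495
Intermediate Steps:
o(l, S) = -l
n(W, c) = 6 (n(W, c) = -2*(-3) = 6)
x(y) = (26 + y)*(486 + y) (x(y) = (y + 486)*(y + 26) = (486 + y)*(26 + y) = (26 + y)*(486 + y))
263751 + x(n(o(-3, -1), g)) = 263751 + (12636 + 6² + 512*6) = 263751 + (12636 + 36 + 3072) = 263751 + 15744 = 279495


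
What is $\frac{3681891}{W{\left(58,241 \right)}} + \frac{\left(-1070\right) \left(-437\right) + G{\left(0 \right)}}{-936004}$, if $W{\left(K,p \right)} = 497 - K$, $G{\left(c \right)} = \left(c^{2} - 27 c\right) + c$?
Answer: $\frac{1723029715777}{205452878} \approx 8386.5$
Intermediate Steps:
$G{\left(c \right)} = c^{2} - 26 c$
$\frac{3681891}{W{\left(58,241 \right)}} + \frac{\left(-1070\right) \left(-437\right) + G{\left(0 \right)}}{-936004} = \frac{3681891}{497 - 58} + \frac{\left(-1070\right) \left(-437\right) + 0 \left(-26 + 0\right)}{-936004} = \frac{3681891}{497 - 58} + \left(467590 + 0 \left(-26\right)\right) \left(- \frac{1}{936004}\right) = \frac{3681891}{439} + \left(467590 + 0\right) \left(- \frac{1}{936004}\right) = 3681891 \cdot \frac{1}{439} + 467590 \left(- \frac{1}{936004}\right) = \frac{3681891}{439} - \frac{233795}{468002} = \frac{1723029715777}{205452878}$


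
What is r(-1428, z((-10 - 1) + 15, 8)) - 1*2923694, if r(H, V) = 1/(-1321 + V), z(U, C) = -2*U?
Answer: -3885589327/1329 ≈ -2.9237e+6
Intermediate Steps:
r(-1428, z((-10 - 1) + 15, 8)) - 1*2923694 = 1/(-1321 - 2*((-10 - 1) + 15)) - 1*2923694 = 1/(-1321 - 2*(-11 + 15)) - 2923694 = 1/(-1321 - 2*4) - 2923694 = 1/(-1321 - 8) - 2923694 = 1/(-1329) - 2923694 = -1/1329 - 2923694 = -3885589327/1329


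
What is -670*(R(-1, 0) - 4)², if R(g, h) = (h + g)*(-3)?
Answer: -670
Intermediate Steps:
R(g, h) = -3*g - 3*h (R(g, h) = (g + h)*(-3) = -3*g - 3*h)
-670*(R(-1, 0) - 4)² = -670*((-3*(-1) - 3*0) - 4)² = -670*((3 + 0) - 4)² = -670*(3 - 4)² = -670*(-1)² = -670*1 = -670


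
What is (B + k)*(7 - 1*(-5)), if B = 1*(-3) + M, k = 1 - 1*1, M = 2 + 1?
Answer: 0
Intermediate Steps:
M = 3
k = 0 (k = 1 - 1 = 0)
B = 0 (B = 1*(-3) + 3 = -3 + 3 = 0)
(B + k)*(7 - 1*(-5)) = (0 + 0)*(7 - 1*(-5)) = 0*(7 + 5) = 0*12 = 0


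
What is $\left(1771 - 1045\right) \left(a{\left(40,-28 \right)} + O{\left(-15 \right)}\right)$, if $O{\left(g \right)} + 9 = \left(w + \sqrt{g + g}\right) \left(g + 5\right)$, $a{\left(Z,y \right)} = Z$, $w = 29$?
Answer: $-188034 - 7260 i \sqrt{30} \approx -1.8803 \cdot 10^{5} - 39765.0 i$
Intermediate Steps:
$O{\left(g \right)} = -9 + \left(5 + g\right) \left(29 + \sqrt{2} \sqrt{g}\right)$ ($O{\left(g \right)} = -9 + \left(29 + \sqrt{g + g}\right) \left(g + 5\right) = -9 + \left(29 + \sqrt{2 g}\right) \left(5 + g\right) = -9 + \left(29 + \sqrt{2} \sqrt{g}\right) \left(5 + g\right) = -9 + \left(5 + g\right) \left(29 + \sqrt{2} \sqrt{g}\right)$)
$\left(1771 - 1045\right) \left(a{\left(40,-28 \right)} + O{\left(-15 \right)}\right) = \left(1771 - 1045\right) \left(40 + \left(136 + 29 \left(-15\right) + \sqrt{2} \left(-15\right)^{\frac{3}{2}} + 5 \sqrt{2} \sqrt{-15}\right)\right) = 726 \left(40 + \left(136 - 435 + \sqrt{2} \left(- 15 i \sqrt{15}\right) + 5 \sqrt{2} i \sqrt{15}\right)\right) = 726 \left(40 + \left(136 - 435 - 15 i \sqrt{30} + 5 i \sqrt{30}\right)\right) = 726 \left(40 - \left(299 + 10 i \sqrt{30}\right)\right) = 726 \left(-259 - 10 i \sqrt{30}\right) = -188034 - 7260 i \sqrt{30}$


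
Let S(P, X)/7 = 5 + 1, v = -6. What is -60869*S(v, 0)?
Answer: -2556498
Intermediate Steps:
S(P, X) = 42 (S(P, X) = 7*(5 + 1) = 7*6 = 42)
-60869*S(v, 0) = -60869*42 = -2556498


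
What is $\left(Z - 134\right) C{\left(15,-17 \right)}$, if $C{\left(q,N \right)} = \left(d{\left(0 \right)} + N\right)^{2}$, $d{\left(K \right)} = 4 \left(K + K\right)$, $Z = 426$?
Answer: $84388$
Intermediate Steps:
$d{\left(K \right)} = 8 K$ ($d{\left(K \right)} = 4 \cdot 2 K = 8 K$)
$C{\left(q,N \right)} = N^{2}$ ($C{\left(q,N \right)} = \left(8 \cdot 0 + N\right)^{2} = \left(0 + N\right)^{2} = N^{2}$)
$\left(Z - 134\right) C{\left(15,-17 \right)} = \left(426 - 134\right) \left(-17\right)^{2} = 292 \cdot 289 = 84388$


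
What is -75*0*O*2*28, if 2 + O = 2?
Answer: 0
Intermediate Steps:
O = 0 (O = -2 + 2 = 0)
-75*0*O*2*28 = -75*0*0*2*28 = -0*2*28 = -75*0*28 = 0*28 = 0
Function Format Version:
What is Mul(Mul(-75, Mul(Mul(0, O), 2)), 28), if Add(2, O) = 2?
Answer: 0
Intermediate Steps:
O = 0 (O = Add(-2, 2) = 0)
Mul(Mul(-75, Mul(Mul(0, O), 2)), 28) = Mul(Mul(-75, Mul(Mul(0, 0), 2)), 28) = Mul(Mul(-75, Mul(0, 2)), 28) = Mul(Mul(-75, 0), 28) = Mul(0, 28) = 0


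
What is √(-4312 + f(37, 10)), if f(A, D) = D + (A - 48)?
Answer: I*√4313 ≈ 65.673*I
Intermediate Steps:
f(A, D) = -48 + A + D (f(A, D) = D + (-48 + A) = -48 + A + D)
√(-4312 + f(37, 10)) = √(-4312 + (-48 + 37 + 10)) = √(-4312 - 1) = √(-4313) = I*√4313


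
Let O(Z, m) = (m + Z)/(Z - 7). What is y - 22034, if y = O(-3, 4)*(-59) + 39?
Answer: -219891/10 ≈ -21989.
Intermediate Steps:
O(Z, m) = (Z + m)/(-7 + Z)
y = 449/10 (y = ((-3 + 4)/(-7 - 3))*(-59) + 39 = (1/(-10))*(-59) + 39 = -⅒*1*(-59) + 39 = -⅒*(-59) + 39 = 59/10 + 39 = 449/10 ≈ 44.900)
y - 22034 = 449/10 - 22034 = -219891/10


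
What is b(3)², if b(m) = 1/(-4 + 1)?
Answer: ⅑ ≈ 0.11111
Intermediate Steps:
b(m) = -⅓ (b(m) = 1/(-3) = -⅓)
b(3)² = (-⅓)² = ⅑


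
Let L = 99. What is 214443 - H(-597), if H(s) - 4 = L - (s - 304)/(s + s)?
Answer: 255922861/1194 ≈ 2.1434e+5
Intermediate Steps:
H(s) = 103 - (-304 + s)/(2*s) (H(s) = 4 + (99 - (s - 304)/(s + s)) = 4 + (99 - (-304 + s)/(2*s)) = 103 - (-304 + s)/(2*s))
214443 - H(-597) = 214443 - (205/2 + 152/(-597)) = 214443 - (205/2 + 152*(-1/597)) = 214443 - (205/2 - 152/597) = 214443 - 1*122081/1194 = 214443 - 122081/1194 = 255922861/1194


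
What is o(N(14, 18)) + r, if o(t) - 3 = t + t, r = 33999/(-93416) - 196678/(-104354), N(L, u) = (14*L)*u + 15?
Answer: 34560379724449/4874166632 ≈ 7090.5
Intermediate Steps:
N(L, u) = 15 + 14*L*u (N(L, u) = 14*L*u + 15 = 15 + 14*L*u)
r = 7412470201/4874166632 (r = 33999*(-1/93416) - 196678*(-1/104354) = -33999/93416 + 98339/52177 = 7412470201/4874166632 ≈ 1.5208)
o(t) = 3 + 2*t (o(t) = 3 + (t + t) = 3 + 2*t)
o(N(14, 18)) + r = (3 + 2*(15 + 14*14*18)) + 7412470201/4874166632 = (3 + 2*(15 + 3528)) + 7412470201/4874166632 = (3 + 2*3543) + 7412470201/4874166632 = (3 + 7086) + 7412470201/4874166632 = 7089 + 7412470201/4874166632 = 34560379724449/4874166632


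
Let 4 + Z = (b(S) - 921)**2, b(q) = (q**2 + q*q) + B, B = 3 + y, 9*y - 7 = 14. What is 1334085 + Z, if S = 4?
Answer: 19034530/9 ≈ 2.1149e+6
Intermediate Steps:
y = 7/3 (y = 7/9 + (1/9)*14 = 7/9 + 14/9 = 7/3 ≈ 2.3333)
B = 16/3 (B = 3 + 7/3 = 16/3 ≈ 5.3333)
b(q) = 16/3 + 2*q**2 (b(q) = (q**2 + q*q) + 16/3 = (q**2 + q**2) + 16/3 = 2*q**2 + 16/3 = 16/3 + 2*q**2)
Z = 7027765/9 (Z = -4 + ((16/3 + 2*4**2) - 921)**2 = -4 + ((16/3 + 2*16) - 921)**2 = -4 + ((16/3 + 32) - 921)**2 = -4 + (112/3 - 921)**2 = -4 + (-2651/3)**2 = -4 + 7027801/9 = 7027765/9 ≈ 7.8086e+5)
1334085 + Z = 1334085 + 7027765/9 = 19034530/9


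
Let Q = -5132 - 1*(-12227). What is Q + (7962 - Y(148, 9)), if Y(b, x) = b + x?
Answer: 14900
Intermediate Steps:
Q = 7095 (Q = -5132 + 12227 = 7095)
Q + (7962 - Y(148, 9)) = 7095 + (7962 - (148 + 9)) = 7095 + (7962 - 1*157) = 7095 + (7962 - 157) = 7095 + 7805 = 14900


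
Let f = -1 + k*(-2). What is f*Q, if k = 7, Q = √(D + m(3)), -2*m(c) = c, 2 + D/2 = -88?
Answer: -165*I*√6/2 ≈ -202.08*I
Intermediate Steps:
D = -180 (D = -4 + 2*(-88) = -4 - 176 = -180)
m(c) = -c/2
Q = 11*I*√6/2 (Q = √(-180 - ½*3) = √(-180 - 3/2) = √(-363/2) = 11*I*√6/2 ≈ 13.472*I)
f = -15 (f = -1 + 7*(-2) = -1 - 14 = -15)
f*Q = -165*I*√6/2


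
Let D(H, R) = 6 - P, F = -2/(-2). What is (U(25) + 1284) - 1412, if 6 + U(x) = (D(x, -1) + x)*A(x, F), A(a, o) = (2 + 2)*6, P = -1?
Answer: 634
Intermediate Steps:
F = 1 (F = -2*(-½) = 1)
D(H, R) = 7 (D(H, R) = 6 - 1*(-1) = 6 + 1 = 7)
A(a, o) = 24 (A(a, o) = 4*6 = 24)
U(x) = 162 + 24*x (U(x) = -6 + (7 + x)*24 = -6 + (168 + 24*x) = 162 + 24*x)
(U(25) + 1284) - 1412 = ((162 + 24*25) + 1284) - 1412 = ((162 + 600) + 1284) - 1412 = (762 + 1284) - 1412 = 2046 - 1412 = 634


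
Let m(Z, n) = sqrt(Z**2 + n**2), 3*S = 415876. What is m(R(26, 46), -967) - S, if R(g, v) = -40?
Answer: -415876/3 + sqrt(936689) ≈ -1.3766e+5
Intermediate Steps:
S = 415876/3 (S = (1/3)*415876 = 415876/3 ≈ 1.3863e+5)
m(R(26, 46), -967) - S = sqrt((-40)**2 + (-967)**2) - 1*415876/3 = sqrt(1600 + 935089) - 415876/3 = sqrt(936689) - 415876/3 = -415876/3 + sqrt(936689)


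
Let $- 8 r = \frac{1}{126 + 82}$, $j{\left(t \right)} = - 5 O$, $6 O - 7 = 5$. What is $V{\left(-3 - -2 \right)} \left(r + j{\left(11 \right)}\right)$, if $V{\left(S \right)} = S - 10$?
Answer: $\frac{183051}{1664} \approx 110.01$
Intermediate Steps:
$O = 2$ ($O = \frac{7}{6} + \frac{1}{6} \cdot 5 = \frac{7}{6} + \frac{5}{6} = 2$)
$V{\left(S \right)} = -10 + S$
$j{\left(t \right)} = -10$ ($j{\left(t \right)} = \left(-5\right) 2 = -10$)
$r = - \frac{1}{1664}$ ($r = - \frac{1}{8 \left(126 + 82\right)} = - \frac{1}{8 \cdot 208} = \left(- \frac{1}{8}\right) \frac{1}{208} = - \frac{1}{1664} \approx -0.00060096$)
$V{\left(-3 - -2 \right)} \left(r + j{\left(11 \right)}\right) = \left(-10 - 1\right) \left(- \frac{1}{1664} - 10\right) = \left(-10 + \left(-3 + 2\right)\right) \left(- \frac{16641}{1664}\right) = \left(-10 - 1\right) \left(- \frac{16641}{1664}\right) = \left(-11\right) \left(- \frac{16641}{1664}\right) = \frac{183051}{1664}$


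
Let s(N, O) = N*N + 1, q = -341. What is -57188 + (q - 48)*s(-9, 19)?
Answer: -89086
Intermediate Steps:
s(N, O) = 1 + N² (s(N, O) = N² + 1 = 1 + N²)
-57188 + (q - 48)*s(-9, 19) = -57188 + (-341 - 48)*(1 + (-9)²) = -57188 - 389*(1 + 81) = -57188 - 389*82 = -57188 - 31898 = -89086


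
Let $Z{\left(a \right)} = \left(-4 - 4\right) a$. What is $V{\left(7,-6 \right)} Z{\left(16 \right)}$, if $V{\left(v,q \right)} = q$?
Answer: $768$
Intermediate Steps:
$Z{\left(a \right)} = - 8 a$
$V{\left(7,-6 \right)} Z{\left(16 \right)} = - 6 \left(\left(-8\right) 16\right) = \left(-6\right) \left(-128\right) = 768$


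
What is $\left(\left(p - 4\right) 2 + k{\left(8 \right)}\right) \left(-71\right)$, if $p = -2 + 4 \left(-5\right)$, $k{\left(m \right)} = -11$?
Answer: $4473$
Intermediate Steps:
$p = -22$ ($p = -2 - 20 = -22$)
$\left(\left(p - 4\right) 2 + k{\left(8 \right)}\right) \left(-71\right) = \left(\left(-22 - 4\right) 2 - 11\right) \left(-71\right) = \left(\left(-26\right) 2 - 11\right) \left(-71\right) = \left(-52 - 11\right) \left(-71\right) = \left(-63\right) \left(-71\right) = 4473$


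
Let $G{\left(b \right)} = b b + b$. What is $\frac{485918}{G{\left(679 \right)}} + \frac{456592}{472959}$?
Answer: $\frac{220318474801}{109187314740} \approx 2.0178$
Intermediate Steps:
$G{\left(b \right)} = b + b^{2}$ ($G{\left(b \right)} = b^{2} + b = b + b^{2}$)
$\frac{485918}{G{\left(679 \right)}} + \frac{456592}{472959} = \frac{485918}{679 \left(1 + 679\right)} + \frac{456592}{472959} = \frac{485918}{679 \cdot 680} + 456592 \cdot \frac{1}{472959} = \frac{485918}{461720} + \frac{456592}{472959} = 485918 \cdot \frac{1}{461720} + \frac{456592}{472959} = \frac{242959}{230860} + \frac{456592}{472959} = \frac{220318474801}{109187314740}$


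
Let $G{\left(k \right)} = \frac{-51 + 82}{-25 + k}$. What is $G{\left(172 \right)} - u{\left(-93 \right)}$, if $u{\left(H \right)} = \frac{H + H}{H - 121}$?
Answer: $- \frac{10354}{15729} \approx -0.65827$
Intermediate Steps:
$G{\left(k \right)} = \frac{31}{-25 + k}$
$u{\left(H \right)} = \frac{2 H}{-121 + H}$
$G{\left(172 \right)} - u{\left(-93 \right)} = \frac{31}{-25 + 172} - 2 \left(-93\right) \frac{1}{-121 - 93} = \frac{31}{147} - 2 \left(-93\right) \frac{1}{-214} = 31 \cdot \frac{1}{147} - 2 \left(-93\right) \left(- \frac{1}{214}\right) = \frac{31}{147} - \frac{93}{107} = - \frac{10354}{15729}$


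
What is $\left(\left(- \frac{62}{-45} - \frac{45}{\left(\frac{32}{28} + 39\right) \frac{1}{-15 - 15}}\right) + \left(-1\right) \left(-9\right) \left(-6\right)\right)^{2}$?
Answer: $\frac{57675864964}{159896025} \approx 360.71$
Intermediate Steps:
$\left(\left(- \frac{62}{-45} - \frac{45}{\left(\frac{32}{28} + 39\right) \frac{1}{-15 - 15}}\right) + \left(-1\right) \left(-9\right) \left(-6\right)\right)^{2} = \left(\left(\left(-62\right) \left(- \frac{1}{45}\right) - \frac{45}{\left(32 \cdot \frac{1}{28} + 39\right) \frac{1}{-30}}\right) + 9 \left(-6\right)\right)^{2} = \left(\left(\frac{62}{45} - \frac{45}{\left(\frac{8}{7} + 39\right) \left(- \frac{1}{30}\right)}\right) - 54\right)^{2} = \left(\left(\frac{62}{45} - \frac{45}{\frac{281}{7} \left(- \frac{1}{30}\right)}\right) - 54\right)^{2} = \left(\left(\frac{62}{45} - \frac{45}{- \frac{281}{210}}\right) - 54\right)^{2} = \left(\left(\frac{62}{45} - - \frac{9450}{281}\right) - 54\right)^{2} = \left(\left(\frac{62}{45} + \frac{9450}{281}\right) - 54\right)^{2} = \left(\frac{442672}{12645} - 54\right)^{2} = \left(- \frac{240158}{12645}\right)^{2} = \frac{57675864964}{159896025}$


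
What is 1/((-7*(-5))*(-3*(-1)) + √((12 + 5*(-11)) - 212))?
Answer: 7/752 - I*√255/11280 ≈ 0.0093085 - 0.0014157*I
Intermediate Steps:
1/((-7*(-5))*(-3*(-1)) + √((12 + 5*(-11)) - 212)) = 1/(35*3 + √((12 - 55) - 212)) = 1/(105 + √(-43 - 212)) = 1/(105 + √(-255)) = 1/(105 + I*√255)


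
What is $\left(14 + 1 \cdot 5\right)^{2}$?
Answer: $361$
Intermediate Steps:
$\left(14 + 1 \cdot 5\right)^{2} = \left(14 + 5\right)^{2} = 19^{2} = 361$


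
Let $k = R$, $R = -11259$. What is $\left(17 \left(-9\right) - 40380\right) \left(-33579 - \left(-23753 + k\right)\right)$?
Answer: $-58083789$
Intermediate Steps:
$k = -11259$
$\left(17 \left(-9\right) - 40380\right) \left(-33579 - \left(-23753 + k\right)\right) = \left(17 \left(-9\right) - 40380\right) \left(-33579 + \left(23753 - -11259\right)\right) = \left(-153 - 40380\right) \left(-33579 + \left(23753 + 11259\right)\right) = - 40533 \left(-33579 + 35012\right) = \left(-40533\right) 1433 = -58083789$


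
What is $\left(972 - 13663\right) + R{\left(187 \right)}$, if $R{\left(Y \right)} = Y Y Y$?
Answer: $6526512$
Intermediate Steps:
$R{\left(Y \right)} = Y^{3}$ ($R{\left(Y \right)} = Y^{2} Y = Y^{3}$)
$\left(972 - 13663\right) + R{\left(187 \right)} = \left(972 - 13663\right) + 187^{3} = -12691 + 6539203 = 6526512$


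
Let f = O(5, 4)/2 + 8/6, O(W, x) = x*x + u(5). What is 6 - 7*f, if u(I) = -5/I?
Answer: -335/6 ≈ -55.833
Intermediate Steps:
O(W, x) = -1 + x² (O(W, x) = x*x - 5/5 = x² - 5*⅕ = x² - 1 = -1 + x²)
f = 53/6 (f = (-1 + 4²)/2 + 8/6 = (-1 + 16)*(½) + 8*(⅙) = 15*(½) + 4/3 = 15/2 + 4/3 = 53/6 ≈ 8.8333)
6 - 7*f = 6 - 7*53/6 = 6 - 371/6 = -335/6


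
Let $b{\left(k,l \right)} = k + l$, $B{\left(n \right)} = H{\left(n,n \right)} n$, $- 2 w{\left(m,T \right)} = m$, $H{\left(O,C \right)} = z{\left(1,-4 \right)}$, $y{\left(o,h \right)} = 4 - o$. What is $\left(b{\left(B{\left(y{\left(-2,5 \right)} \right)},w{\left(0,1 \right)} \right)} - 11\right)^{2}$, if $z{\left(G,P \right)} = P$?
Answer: $1225$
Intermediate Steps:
$H{\left(O,C \right)} = -4$
$w{\left(m,T \right)} = - \frac{m}{2}$
$B{\left(n \right)} = - 4 n$
$\left(b{\left(B{\left(y{\left(-2,5 \right)} \right)},w{\left(0,1 \right)} \right)} - 11\right)^{2} = \left(\left(- 4 \left(4 - -2\right) - 0\right) - 11\right)^{2} = \left(\left(- 4 \left(4 + 2\right) + 0\right) - 11\right)^{2} = \left(\left(\left(-4\right) 6 + 0\right) - 11\right)^{2} = \left(\left(-24 + 0\right) - 11\right)^{2} = \left(-24 - 11\right)^{2} = \left(-35\right)^{2} = 1225$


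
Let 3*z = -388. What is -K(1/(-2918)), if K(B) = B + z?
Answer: 1132187/8754 ≈ 129.33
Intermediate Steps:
z = -388/3 (z = (⅓)*(-388) = -388/3 ≈ -129.33)
K(B) = -388/3 + B (K(B) = B - 388/3 = -388/3 + B)
-K(1/(-2918)) = -(-388/3 + 1/(-2918)) = -(-388/3 - 1/2918) = -1*(-1132187/8754) = 1132187/8754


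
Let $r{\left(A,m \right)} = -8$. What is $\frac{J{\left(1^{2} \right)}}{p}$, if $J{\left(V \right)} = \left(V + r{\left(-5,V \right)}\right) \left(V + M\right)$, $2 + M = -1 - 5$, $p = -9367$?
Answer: $- \frac{49}{9367} \approx -0.0052311$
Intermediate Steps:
$M = -8$ ($M = -2 - 6 = -8$)
$J{\left(V \right)} = \left(-8 + V\right)^{2}$ ($J{\left(V \right)} = \left(V - 8\right) \left(V - 8\right) = \left(-8 + V\right) \left(-8 + V\right) = \left(-8 + V\right)^{2}$)
$\frac{J{\left(1^{2} \right)}}{p} = \frac{64 + \left(1^{2}\right)^{2} - 16 \cdot 1^{2}}{-9367} = \left(64 + 1^{2} - 16\right) \left(- \frac{1}{9367}\right) = \left(64 + 1 - 16\right) \left(- \frac{1}{9367}\right) = 49 \left(- \frac{1}{9367}\right) = - \frac{49}{9367}$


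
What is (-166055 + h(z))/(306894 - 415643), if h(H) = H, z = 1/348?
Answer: 57787139/37844652 ≈ 1.5270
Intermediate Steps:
z = 1/348 ≈ 0.0028736
(-166055 + h(z))/(306894 - 415643) = (-166055 + 1/348)/(306894 - 415643) = -57787139/348/(-108749) = -57787139/348*(-1/108749) = 57787139/37844652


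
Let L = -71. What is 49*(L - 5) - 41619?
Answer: -45343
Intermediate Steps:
49*(L - 5) - 41619 = 49*(-71 - 5) - 41619 = 49*(-76) - 41619 = -3724 - 41619 = -45343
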